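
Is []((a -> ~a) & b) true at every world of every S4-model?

Tableau for the negation ~[]((a -> ~a) & b):
1. ~[]((a -> ~a) & b), w0
2. ~((a -> ~a) & b), w1
3. ~b, w1
Accessibility: w0Rw0, w0Rw1, w1Rw1
The negation has an open branch (countermodel exists).

Not valid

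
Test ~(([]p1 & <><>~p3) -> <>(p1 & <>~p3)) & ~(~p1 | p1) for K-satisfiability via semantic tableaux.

Unsatisfiable (every branch closes)

1. ~(([]p1 & <><>~p3) -> <>(p1 & <>~p3)) & ~(~p1 | p1), 0
2. ~(([]p1 & <><>~p3) -> <>(p1 & <>~p3)), 0   [&-rule on 1]
3. ~(~p1 | p1), 0   [&-rule on 1]
4. []p1 & <><>~p3, 0   [~->-rule on 2]
5. ~<>(p1 & <>~p3), 0   [~->-rule on 2]
6. p1, 0   [~|-rule on 3]
7. ~p1, 0   [~|-rule on 3]
Branch closes: p1 and ~p1 both at 0.
Every branch closes; the branch above is one of them.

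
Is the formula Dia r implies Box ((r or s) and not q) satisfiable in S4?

Satisfiable (open branch found)

1. Dia r implies Box ((r or s) and not q), w0
2. Box ((r or s) and not q), w0
3. (r or s) and not q, w0
4. r or s, w0
5. not q, w0
6. s, w0
Accessibility: w0Rw0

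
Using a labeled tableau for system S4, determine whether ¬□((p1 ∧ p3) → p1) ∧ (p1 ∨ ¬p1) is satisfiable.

1. ¬□((p1 ∧ p3) → p1) ∧ (p1 ∨ ¬p1), 0
2. ¬□((p1 ∧ p3) → p1), 0
3. p1 ∨ ¬p1, 0
4. ¬p1, 0
5. ¬((p1 ∧ p3) → p1), 1
6. p1 ∧ p3, 1
7. ¬p1, 1
8. p1, 1
9. p3, 1
Accessibility: 0R0, 0R1, 1R1
Branch closes: p1 and ¬p1 both at 1.
(One branch shown.) All branches close.

Unsatisfiable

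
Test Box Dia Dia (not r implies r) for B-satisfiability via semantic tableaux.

Yes, satisfiable

1. Box Dia Dia (not r implies r), 0
2. Dia Dia (not r implies r), 0
3. Dia (not r implies r), 1
4. Dia Dia (not r implies r), 1
5. not r implies r, 2
6. r, 2
7. Dia (not r implies r), 3
8. not r implies r, 4
9. r, 4
Accessibility: 0R0, 0R1, 1R0, 1R1, 1R2, 1R3, 2R1, 2R2, 3R1, 3R3, 3R4, 4R3, 4R4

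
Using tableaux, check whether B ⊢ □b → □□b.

Tableau for the negation ¬(□b → □□b):
1. ¬(□b → □□b), w0
2. □b, w0
3. ¬□□b, w0
4. b, w0
5. ¬□b, w1
6. b, w1
7. ¬b, w2
Accessibility: w0Rw0, w0Rw1, w1Rw0, w1Rw1, w1Rw2, w2Rw1, w2Rw2
The negation has an open branch (countermodel exists).

No, not valid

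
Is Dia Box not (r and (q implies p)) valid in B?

Tableau for the negation not Dia Box not (r and (q implies p)):
1. not Dia Box not (r and (q implies p)), w0
2. not Box not (r and (q implies p)), w0
3. r and (q implies p), w1
4. r, w1
5. q implies p, w1
6. not Box not (r and (q implies p)), w1
7. p, w1
8. r and (q implies p), w2
9. r, w2
10. q implies p, w2
11. p, w2
Accessibility: w0Rw0, w0Rw1, w1Rw0, w1Rw1, w1Rw2, w2Rw1, w2Rw2
The negation has an open branch (countermodel exists).

Not valid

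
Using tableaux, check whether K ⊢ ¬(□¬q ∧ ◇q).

Tableau for the negation □¬q ∧ ◇q:
1. □¬q ∧ ◇q, 0
2. □¬q, 0   [∧-rule on 1]
3. ◇q, 0   [∧-rule on 1]
4. q, 1   [◇-rule on 3: fresh world 1, 0R1]
5. ¬q, 1   [□-rule on 2 via 0R1]
Accessibility: 0R1
Branch closes: q and ¬q both at 1.
All branches of the negation close; one closing branch shown above.

Yes, valid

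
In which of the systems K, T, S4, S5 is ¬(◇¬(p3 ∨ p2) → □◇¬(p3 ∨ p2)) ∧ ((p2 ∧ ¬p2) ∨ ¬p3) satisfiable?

S4-tableau for the formula:
1. ¬(◇¬(p3 ∨ p2) → □◇¬(p3 ∨ p2)) ∧ ((p2 ∧ ¬p2) ∨ ¬p3), 0
2. ¬(◇¬(p3 ∨ p2) → □◇¬(p3 ∨ p2)), 0   [∧-rule on 1]
3. (p2 ∧ ¬p2) ∨ ¬p3, 0   [∧-rule on 1]
4. ◇¬(p3 ∨ p2), 0   [¬→-rule on 2]
5. ¬□◇¬(p3 ∨ p2), 0   [¬→-rule on 2]
6. ¬p3, 0   [∨-rule on 3 (branches; this branch)]
7. ¬(p3 ∨ p2), 1   [◇-rule on 4: fresh world 1, 0R1]
8. ¬p3, 1   [¬∨-rule on 7]
9. ¬p2, 1   [¬∨-rule on 7]
10. ¬◇¬(p3 ∨ p2), 2   [¬□-rule on 5: fresh world 2, 0R2]
11. p3 ∨ p2, 2   [¬◇-rule on 10 via 2R2]
12. p2, 2   [∨-rule on 11 (branches; this branch)]
Accessibility: 0R0, 0R1, 0R2, 1R1, 2R2
Complete open branch: satisfiable in S4, hence also in K, T (this S4-model is also a K-model and a T-model).
S5-tableau for the formula:
1. ¬(◇¬(p3 ∨ p2) → □◇¬(p3 ∨ p2)) ∧ ((p2 ∧ ¬p2) ∨ ¬p3), 0
2. ¬(◇¬(p3 ∨ p2) → □◇¬(p3 ∨ p2)), 0   [∧-rule on 1]
3. (p2 ∧ ¬p2) ∨ ¬p3, 0   [∧-rule on 1]
4. ◇¬(p3 ∨ p2), 0   [¬→-rule on 2]
5. ¬□◇¬(p3 ∨ p2), 0   [¬→-rule on 2]
6. ¬p3, 0   [∨-rule on 3 (branches; this branch)]
7. ¬(p3 ∨ p2), 1   [◇-rule on 4: fresh world 1, 0R1]
8. ¬p3, 1   [¬∨-rule on 7]
9. ¬p2, 1   [¬∨-rule on 7]
10. ¬◇¬(p3 ∨ p2), 2   [¬□-rule on 5: fresh world 2, 0R2]
11. p3 ∨ p2, 0   [¬◇-rule on 10 via 2R0]
12. p3 ∨ p2, 1   [¬◇-rule on 10 via 2R1]
13. p3 ∨ p2, 2   [¬◇-rule on 10 via 2R2]
14. p2, 0   [∨-rule on 11 (branches; this branch)]
15. p2, 1   [∨-rule on 12 (branches; this branch)]
Accessibility: 0R0, 0R1, 0R2, 1R0, 1R1, 1R2, 2R0, 2R1, 2R2
Branch closes: p2 and ¬p2 both at 1.
Every branch closes (one shown): unsatisfiable in S5.

K, T, S4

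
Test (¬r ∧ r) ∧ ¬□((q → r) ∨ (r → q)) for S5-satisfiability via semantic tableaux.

1. (¬r ∧ r) ∧ ¬□((q → r) ∨ (r → q)), u
2. ¬r ∧ r, u   [∧-rule on 1]
3. ¬□((q → r) ∨ (r → q)), u   [∧-rule on 1]
4. ¬r, u   [∧-rule on 2]
5. r, u   [∧-rule on 2]
Accessibility: uRu
Branch closes: r and ¬r both at u.
Every branch closes; the branch above is one of them.

No, unsatisfiable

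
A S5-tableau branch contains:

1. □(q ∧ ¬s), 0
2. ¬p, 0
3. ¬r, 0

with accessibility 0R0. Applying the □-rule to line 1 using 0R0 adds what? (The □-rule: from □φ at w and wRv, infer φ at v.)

q ∧ ¬s, 0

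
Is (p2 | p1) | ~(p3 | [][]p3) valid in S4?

Tableau for the negation ~((p2 | p1) | ~(p3 | [][]p3)):
1. ~((p2 | p1) | ~(p3 | [][]p3)), 0
2. ~(p2 | p1), 0
3. p3 | [][]p3, 0
4. ~p2, 0
5. ~p1, 0
6. [][]p3, 0
7. []p3, 0
8. p3, 0
Accessibility: 0R0
The negation has an open branch (countermodel exists).

Invalid (countermodel exists)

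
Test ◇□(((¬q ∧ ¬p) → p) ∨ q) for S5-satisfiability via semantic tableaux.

1. ◇□(((¬q ∧ ¬p) → p) ∨ q), 0
2. □(((¬q ∧ ¬p) → p) ∨ q), 1   [◇-rule on 1: fresh world 1, 0R1]
3. ((¬q ∧ ¬p) → p) ∨ q, 0   [□-rule on 2 via 1R0]
4. ((¬q ∧ ¬p) → p) ∨ q, 1   [□-rule on 2 via 1R1]
5. q, 0   [∨-rule on 3 (branches; this branch)]
6. q, 1   [∨-rule on 4 (branches; this branch)]
Accessibility: 0R0, 0R1, 1R0, 1R1

Satisfiable (open branch found)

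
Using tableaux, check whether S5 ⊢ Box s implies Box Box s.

Tableau for the negation not (Box s implies Box Box s):
1. not (Box s implies Box Box s), w0
2. Box s, w0
3. not Box Box s, w0
4. s, w0
5. not Box s, w1
6. s, w1
7. not s, w2
8. s, w2
Accessibility: w0Rw0, w0Rw1, w0Rw2, w1Rw0, w1Rw1, w1Rw2, w2Rw0, w2Rw1, w2Rw2
Branch closes: s and not s both at w2.
Every branch of the negation's tableau closes; the branch above is one of them.

Valid in S5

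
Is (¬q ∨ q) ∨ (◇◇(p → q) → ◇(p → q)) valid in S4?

Valid

Tableau for the negation ¬((¬q ∨ q) ∨ (◇◇(p → q) → ◇(p → q))):
1. ¬((¬q ∨ q) ∨ (◇◇(p → q) → ◇(p → q))), 0
2. ¬(¬q ∨ q), 0
3. ¬(◇◇(p → q) → ◇(p → q)), 0
4. q, 0
5. ¬q, 0
Accessibility: 0R0
Branch closes: q and ¬q both at 0.
All branches of the negation close; one closing branch shown above.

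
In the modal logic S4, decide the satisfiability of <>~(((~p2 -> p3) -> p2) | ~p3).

Yes, satisfiable

1. <>~(((~p2 -> p3) -> p2) | ~p3), w0
2. ~(((~p2 -> p3) -> p2) | ~p3), w1
3. ~((~p2 -> p3) -> p2), w1
4. p3, w1
5. ~p2 -> p3, w1
6. ~p2, w1
Accessibility: w0Rw0, w0Rw1, w1Rw1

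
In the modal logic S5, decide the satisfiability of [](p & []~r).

1. [](p & []~r), w0
2. p & []~r, w0
3. p, w0
4. []~r, w0
5. ~r, w0
Accessibility: w0Rw0

Yes, satisfiable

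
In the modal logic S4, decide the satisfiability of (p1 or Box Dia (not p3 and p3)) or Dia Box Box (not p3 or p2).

Satisfiable

1. (p1 or Box Dia (not p3 and p3)) or Dia Box Box (not p3 or p2), u
2. Dia Box Box (not p3 or p2), u
3. Box Box (not p3 or p2), v
4. Box (not p3 or p2), v
5. not p3 or p2, v
6. p2, v
Accessibility: uRu, uRv, vRv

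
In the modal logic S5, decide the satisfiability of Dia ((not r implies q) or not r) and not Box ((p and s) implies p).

Unsatisfiable

1. Dia ((not r implies q) or not r) and not Box ((p and s) implies p), u
2. Dia ((not r implies q) or not r), u
3. not Box ((p and s) implies p), u
4. (not r implies q) or not r, v
5. not r implies q, v
6. q, v
7. not ((p and s) implies p), w
8. p and s, w
9. not p, w
10. p, w
11. s, w
Accessibility: uRu, uRv, uRw, vRu, vRv, vRw, wRu, wRv, wRw
Branch closes: p and not p both at w.
Every branch closes; the branch above is one of them.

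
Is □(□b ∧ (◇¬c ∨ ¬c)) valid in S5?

Tableau for the negation ¬□(□b ∧ (◇¬c ∨ ¬c)):
1. ¬□(□b ∧ (◇¬c ∨ ¬c)), u
2. ¬(□b ∧ (◇¬c ∨ ¬c)), v
3. ¬(◇¬c ∨ ¬c), v
4. ¬◇¬c, v
5. c, v
6. c, u
Accessibility: uRu, uRv, vRu, vRv
The negation has an open branch (countermodel exists).

Invalid (countermodel exists)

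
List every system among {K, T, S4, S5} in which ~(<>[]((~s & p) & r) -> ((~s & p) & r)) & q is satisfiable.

K, T, S4

S5-tableau for the formula:
1. ~(<>[]((~s & p) & r) -> ((~s & p) & r)) & q, 0
2. ~(<>[]((~s & p) & r) -> ((~s & p) & r)), 0
3. q, 0
4. <>[]((~s & p) & r), 0
5. ~((~s & p) & r), 0
6. ~(~s & p), 0
7. ~p, 0
8. []((~s & p) & r), 1
9. (~s & p) & r, 0
10. ~s & p, 0
11. r, 0
12. ~s, 0
13. p, 0
Accessibility: 0R0, 0R1, 1R0, 1R1
Branch closes: p and ~p both at 0.
Every branch closes (one shown): unsatisfiable in S5.
S4-tableau for the formula:
1. ~(<>[]((~s & p) & r) -> ((~s & p) & r)) & q, 0
2. ~(<>[]((~s & p) & r) -> ((~s & p) & r)), 0
3. q, 0
4. <>[]((~s & p) & r), 0
5. ~((~s & p) & r), 0
6. ~r, 0
7. []((~s & p) & r), 1
8. (~s & p) & r, 1
9. ~s & p, 1
10. r, 1
11. ~s, 1
12. p, 1
Accessibility: 0R0, 0R1, 1R1
Complete open branch: satisfiable in S4, hence also in K, T (this S4-model is also a K-model and a T-model).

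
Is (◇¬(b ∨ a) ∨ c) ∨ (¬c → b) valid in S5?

Invalid (countermodel exists)

Tableau for the negation ¬((◇¬(b ∨ a) ∨ c) ∨ (¬c → b)):
1. ¬((◇¬(b ∨ a) ∨ c) ∨ (¬c → b)), 0
2. ¬(◇¬(b ∨ a) ∨ c), 0   [¬∨-rule on 1]
3. ¬(¬c → b), 0   [¬∨-rule on 1]
4. ¬◇¬(b ∨ a), 0   [¬∨-rule on 2]
5. ¬c, 0   [¬∨-rule on 2]
6. ¬b, 0   [¬→-rule on 3]
7. b ∨ a, 0   [¬◇-rule on 4 via 0R0]
8. a, 0   [∨-rule on 7 (branches; this branch)]
Accessibility: 0R0
The negation has an open branch (countermodel exists).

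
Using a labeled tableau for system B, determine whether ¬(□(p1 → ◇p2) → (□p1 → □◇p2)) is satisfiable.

1. ¬(□(p1 → ◇p2) → (□p1 → □◇p2)), u
2. □(p1 → ◇p2), u   [¬→-rule on 1]
3. ¬(□p1 → □◇p2), u   [¬→-rule on 1]
4. □p1, u   [¬→-rule on 3]
5. ¬□◇p2, u   [¬→-rule on 3]
6. p1 → ◇p2, u   [□-rule on 2 via uRu]
7. p1, u   [□-rule on 4 via uRu]
8. ◇p2, u   [→-rule on 6 (branches; this branch)]
9. ¬◇p2, v   [¬□-rule on 5: fresh world v, uRv]
10. p1 → ◇p2, v   [□-rule on 2 via uRv]
11. p1, v   [□-rule on 4 via uRv]
12. ¬p2, u   [¬◇-rule on 9 via vRu]
13. ¬p2, v   [¬◇-rule on 9 via vRv]
14. ◇p2, v   [→-rule on 10 (branches; this branch)]
15. p2, w   [◇-rule on 8: fresh world w, uRw]
16. p1 → ◇p2, w   [□-rule on 2 via uRw]
17. p1, w   [□-rule on 4 via uRw]
18. ◇p2, w   [→-rule on 16 (branches; this branch)]
19. p2, x   [◇-rule on 14: fresh world x, vRx]
20. ¬p2, x   [¬◇-rule on 9 via vRx]
Accessibility: uRu, uRv, uRw, vRu, vRv, vRx, wRu, wRw, xRv, xRx
Branch closes: p2 and ¬p2 both at x.
All branches of the tableau close; one closing branch shown above.

Unsatisfiable (every branch closes)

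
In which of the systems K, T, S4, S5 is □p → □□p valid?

S4, S5

S4-tableau for the negation ¬(□p → □□p):
1. ¬(□p → □□p), 0
2. □p, 0
3. ¬□□p, 0
4. p, 0
5. ¬□p, 1
6. p, 1
7. ¬p, 2
8. p, 2
Accessibility: 0R0, 0R1, 0R2, 1R1, 1R2, 2R2
Branch closes: p and ¬p both at 2.
Every branch closes (one shown): valid in S4, hence also in S5 (every theorem of S4 is a theorem of S5).
T-tableau for the negation ¬(□p → □□p):
1. ¬(□p → □□p), 0
2. □p, 0
3. ¬□□p, 0
4. p, 0
5. ¬□p, 1
6. p, 1
7. ¬p, 2
Accessibility: 0R0, 0R1, 1R1, 1R2, 2R2
Complete open branch: countermodel on a T-frame, so not valid in T, nor in K (the same frame is also a K-frame).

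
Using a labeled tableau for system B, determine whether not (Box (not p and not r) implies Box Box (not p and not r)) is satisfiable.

1. not (Box (not p and not r) implies Box Box (not p and not r)), w0
2. Box (not p and not r), w0   [neg-implies-rule on 1]
3. not Box Box (not p and not r), w0   [neg-implies-rule on 1]
4. not p and not r, w0   [Box-rule on 2 via w0Rw0]
5. not p, w0   [and-rule on 4]
6. not r, w0   [and-rule on 4]
7. not Box (not p and not r), w1   [neg-Box-rule on 3: fresh world w1, w0Rw1]
8. not p and not r, w1   [Box-rule on 2 via w0Rw1]
9. not p, w1   [and-rule on 8]
10. not r, w1   [and-rule on 8]
11. not (not p and not r), w2   [neg-Box-rule on 7: fresh world w2, w1Rw2]
12. r, w2   [neg-and-rule on 11 (branches; this branch)]
Accessibility: w0Rw0, w0Rw1, w1Rw0, w1Rw1, w1Rw2, w2Rw1, w2Rw2

Satisfiable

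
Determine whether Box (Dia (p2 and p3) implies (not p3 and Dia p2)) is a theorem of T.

Tableau for the negation not Box (Dia (p2 and p3) implies (not p3 and Dia p2)):
1. not Box (Dia (p2 and p3) implies (not p3 and Dia p2)), u
2. not (Dia (p2 and p3) implies (not p3 and Dia p2)), v
3. Dia (p2 and p3), v
4. not (not p3 and Dia p2), v
5. p3, v
6. p2 and p3, w
7. p2, w
8. p3, w
Accessibility: uRu, uRv, vRv, vRw, wRw
The negation has an open branch (countermodel exists).

Not valid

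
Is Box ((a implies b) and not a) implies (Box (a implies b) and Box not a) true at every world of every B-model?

Tableau for the negation not (Box ((a implies b) and not a) implies (Box (a implies b) and Box not a)):
1. not (Box ((a implies b) and not a) implies (Box (a implies b) and Box not a)), w0
2. Box ((a implies b) and not a), w0
3. not (Box (a implies b) and Box not a), w0
4. (a implies b) and not a, w0
5. a implies b, w0
6. not a, w0
7. not Box (a implies b), w0
8. b, w0
9. not (a implies b), w1
10. a, w1
11. not b, w1
12. (a implies b) and not a, w1
13. a implies b, w1
14. not a, w1
Accessibility: w0Rw0, w0Rw1, w1Rw0, w1Rw1
Branch closes: a and not a both at w1.
Every branch of the negation's tableau closes; the branch above is one of them.

Valid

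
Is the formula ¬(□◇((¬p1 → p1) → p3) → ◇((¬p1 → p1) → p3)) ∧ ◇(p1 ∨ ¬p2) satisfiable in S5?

1. ¬(□◇((¬p1 → p1) → p3) → ◇((¬p1 → p1) → p3)) ∧ ◇(p1 ∨ ¬p2), u
2. ¬(□◇((¬p1 → p1) → p3) → ◇((¬p1 → p1) → p3)), u
3. ◇(p1 ∨ ¬p2), u
4. □◇((¬p1 → p1) → p3), u
5. ¬◇((¬p1 → p1) → p3), u
6. ◇((¬p1 → p1) → p3), u
7. ¬((¬p1 → p1) → p3), u
8. ¬p1 → p1, u
9. ¬p3, u
10. p1, u
11. p1 ∨ ¬p2, v
12. ◇((¬p1 → p1) → p3), v
13. ¬((¬p1 → p1) → p3), v
14. ¬p1 → p1, v
15. ¬p3, v
16. ¬p2, v
17. p1, v
18. (¬p1 → p1) → p3, w
19. ◇((¬p1 → p1) → p3), w
20. ¬((¬p1 → p1) → p3), w
21. ¬p1 → p1, w
22. ¬p3, w
23. ¬(¬p1 → p1), w
24. ¬p1, w
25. p1, w
Accessibility: uRu, uRv, uRw, vRu, vRv, vRw, wRu, wRv, wRw
Branch closes: p1 and ¬p1 both at w.
All branches of the tableau close; one closing branch shown above.

No, unsatisfiable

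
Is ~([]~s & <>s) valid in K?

Valid in K

Tableau for the negation []~s & <>s:
1. []~s & <>s, w0
2. []~s, w0   [&-rule on 1]
3. <>s, w0   [&-rule on 1]
4. s, w1   [<>-rule on 3: fresh world w1, w0Rw1]
5. ~s, w1   [[]-rule on 2 via w0Rw1]
Accessibility: w0Rw1
Branch closes: s and ~s both at w1.
All branches of the negation close; one closing branch shown above.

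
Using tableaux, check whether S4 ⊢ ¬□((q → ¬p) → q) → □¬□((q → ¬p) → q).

Tableau for the negation ¬(¬□((q → ¬p) → q) → □¬□((q → ¬p) → q)):
1. ¬(¬□((q → ¬p) → q) → □¬□((q → ¬p) → q)), u
2. ¬□((q → ¬p) → q), u
3. ¬□¬□((q → ¬p) → q), u
4. ¬((q → ¬p) → q), v
5. q → ¬p, v
6. ¬q, v
7. ¬p, v
8. □((q → ¬p) → q), w
9. (q → ¬p) → q, w
10. q, w
Accessibility: uRu, uRv, uRw, vRv, wRw
The negation has an open branch (countermodel exists).

Invalid (countermodel exists)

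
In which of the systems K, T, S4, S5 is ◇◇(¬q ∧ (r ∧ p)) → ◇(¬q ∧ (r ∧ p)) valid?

S4-tableau for the negation ¬(◇◇(¬q ∧ (r ∧ p)) → ◇(¬q ∧ (r ∧ p))):
1. ¬(◇◇(¬q ∧ (r ∧ p)) → ◇(¬q ∧ (r ∧ p))), 0
2. ◇◇(¬q ∧ (r ∧ p)), 0   [¬→-rule on 1]
3. ¬◇(¬q ∧ (r ∧ p)), 0   [¬→-rule on 1]
4. ¬(¬q ∧ (r ∧ p)), 0   [¬◇-rule on 3 via 0R0]
5. ¬(r ∧ p), 0   [¬∧-rule on 4 (branches; this branch)]
6. ¬p, 0   [¬∧-rule on 5 (branches; this branch)]
7. ◇(¬q ∧ (r ∧ p)), 1   [◇-rule on 2: fresh world 1, 0R1]
8. ¬(¬q ∧ (r ∧ p)), 1   [¬◇-rule on 3 via 0R1]
9. ¬(r ∧ p), 1   [¬∧-rule on 8 (branches; this branch)]
10. ¬p, 1   [¬∧-rule on 9 (branches; this branch)]
11. ¬q ∧ (r ∧ p), 2   [◇-rule on 7: fresh world 2, 1R2]
12. ¬q, 2   [∧-rule on 11]
13. r ∧ p, 2   [∧-rule on 11]
14. r, 2   [∧-rule on 13]
15. p, 2   [∧-rule on 13]
16. ¬(¬q ∧ (r ∧ p)), 2   [¬◇-rule on 3 via 0R2]
17. ¬(r ∧ p), 2   [¬∧-rule on 16 (branches; this branch)]
18. ¬p, 2   [¬∧-rule on 17 (branches; this branch)]
Accessibility: 0R0, 0R1, 0R2, 1R1, 1R2, 2R2
Branch closes: p and ¬p both at 2.
Every branch closes (one shown): valid in S4, hence also in S5 (every theorem of S4 is a theorem of S5).
T-tableau for the negation ¬(◇◇(¬q ∧ (r ∧ p)) → ◇(¬q ∧ (r ∧ p))):
1. ¬(◇◇(¬q ∧ (r ∧ p)) → ◇(¬q ∧ (r ∧ p))), 0
2. ◇◇(¬q ∧ (r ∧ p)), 0   [¬→-rule on 1]
3. ¬◇(¬q ∧ (r ∧ p)), 0   [¬→-rule on 1]
4. ¬(¬q ∧ (r ∧ p)), 0   [¬◇-rule on 3 via 0R0]
5. ¬(r ∧ p), 0   [¬∧-rule on 4 (branches; this branch)]
6. ¬p, 0   [¬∧-rule on 5 (branches; this branch)]
7. ◇(¬q ∧ (r ∧ p)), 1   [◇-rule on 2: fresh world 1, 0R1]
8. ¬(¬q ∧ (r ∧ p)), 1   [¬◇-rule on 3 via 0R1]
9. ¬(r ∧ p), 1   [¬∧-rule on 8 (branches; this branch)]
10. ¬p, 1   [¬∧-rule on 9 (branches; this branch)]
11. ¬q ∧ (r ∧ p), 2   [◇-rule on 7: fresh world 2, 1R2]
12. ¬q, 2   [∧-rule on 11]
13. r ∧ p, 2   [∧-rule on 11]
14. r, 2   [∧-rule on 13]
15. p, 2   [∧-rule on 13]
Accessibility: 0R0, 0R1, 1R1, 1R2, 2R2
Complete open branch: countermodel on a T-frame, so not valid in T, nor in K (the same frame is also a K-frame).

S4, S5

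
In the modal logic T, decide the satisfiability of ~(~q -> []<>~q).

1. ~(~q -> []<>~q), w0
2. ~q, w0   [~->-rule on 1]
3. ~[]<>~q, w0   [~->-rule on 1]
4. ~<>~q, w1   [~[]-rule on 3: fresh world w1, w0Rw1]
5. q, w1   [~<>-rule on 4 via w1Rw1]
Accessibility: w0Rw0, w0Rw1, w1Rw1

Satisfiable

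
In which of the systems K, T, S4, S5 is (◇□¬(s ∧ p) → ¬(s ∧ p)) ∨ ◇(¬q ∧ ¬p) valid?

S4-tableau for the negation ¬((◇□¬(s ∧ p) → ¬(s ∧ p)) ∨ ◇(¬q ∧ ¬p)):
1. ¬((◇□¬(s ∧ p) → ¬(s ∧ p)) ∨ ◇(¬q ∧ ¬p)), u
2. ¬(◇□¬(s ∧ p) → ¬(s ∧ p)), u
3. ¬◇(¬q ∧ ¬p), u
4. ◇□¬(s ∧ p), u
5. s ∧ p, u
6. s, u
7. p, u
8. ¬(¬q ∧ ¬p), u
9. □¬(s ∧ p), v
10. ¬(¬q ∧ ¬p), v
11. ¬(s ∧ p), v
12. p, v
13. ¬s, v
Accessibility: uRu, uRv, vRv
Complete open branch: countermodel on an S4-frame, so not valid in S4, nor in K, T (the same frame is also a K-frame and a T-frame).
S5-tableau for the negation ¬((◇□¬(s ∧ p) → ¬(s ∧ p)) ∨ ◇(¬q ∧ ¬p)):
1. ¬((◇□¬(s ∧ p) → ¬(s ∧ p)) ∨ ◇(¬q ∧ ¬p)), u
2. ¬(◇□¬(s ∧ p) → ¬(s ∧ p)), u
3. ¬◇(¬q ∧ ¬p), u
4. ◇□¬(s ∧ p), u
5. s ∧ p, u
6. s, u
7. p, u
8. ¬(¬q ∧ ¬p), u
9. □¬(s ∧ p), v
10. ¬(¬q ∧ ¬p), v
11. ¬(s ∧ p), u
12. ¬(s ∧ p), v
13. p, v
14. ¬p, u
Accessibility: uRu, uRv, vRu, vRv
Branch closes: p and ¬p both at u.
Every branch closes (one shown): valid in S5.

S5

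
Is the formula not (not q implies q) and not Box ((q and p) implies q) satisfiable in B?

1. not (not q implies q) and not Box ((q and p) implies q), 0
2. not (not q implies q), 0   [and-rule on 1]
3. not Box ((q and p) implies q), 0   [and-rule on 1]
4. not q, 0   [neg-implies-rule on 2]
5. not ((q and p) implies q), 1   [neg-Box-rule on 3: fresh world 1, 0R1]
6. q and p, 1   [neg-implies-rule on 5]
7. not q, 1   [neg-implies-rule on 5]
8. q, 1   [and-rule on 6]
9. p, 1   [and-rule on 6]
Accessibility: 0R0, 0R1, 1R0, 1R1
Branch closes: q and not q both at 1.
Every branch closes; the branch above is one of them.

Unsatisfiable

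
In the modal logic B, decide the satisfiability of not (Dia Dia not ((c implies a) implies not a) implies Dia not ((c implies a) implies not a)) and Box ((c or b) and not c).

Satisfiable (open branch found)

1. not (Dia Dia not ((c implies a) implies not a) implies Dia not ((c implies a) implies not a)) and Box ((c or b) and not c), w0
2. not (Dia Dia not ((c implies a) implies not a) implies Dia not ((c implies a) implies not a)), w0
3. Box ((c or b) and not c), w0
4. Dia Dia not ((c implies a) implies not a), w0
5. not Dia not ((c implies a) implies not a), w0
6. (c or b) and not c, w0
7. c or b, w0
8. not c, w0
9. (c implies a) implies not a, w0
10. b, w0
11. not a, w0
12. Dia not ((c implies a) implies not a), w1
13. (c or b) and not c, w1
14. c or b, w1
15. not c, w1
16. (c implies a) implies not a, w1
17. b, w1
18. not a, w1
19. not ((c implies a) implies not a), w2
20. c implies a, w2
21. a, w2
Accessibility: w0Rw0, w0Rw1, w1Rw0, w1Rw1, w1Rw2, w2Rw1, w2Rw2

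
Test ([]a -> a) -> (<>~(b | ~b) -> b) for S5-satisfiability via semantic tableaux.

1. ([]a -> a) -> (<>~(b | ~b) -> b), w0
2. <>~(b | ~b) -> b, w0
3. b, w0
Accessibility: w0Rw0

Yes, satisfiable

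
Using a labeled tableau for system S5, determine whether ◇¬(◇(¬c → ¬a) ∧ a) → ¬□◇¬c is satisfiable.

Yes, satisfiable

1. ◇¬(◇(¬c → ¬a) ∧ a) → ¬□◇¬c, w0
2. ¬□◇¬c, w0   [→-rule on 1 (branches; this branch)]
3. ¬◇¬c, w1   [¬□-rule on 2: fresh world w1, w0Rw1]
4. c, w0   [¬◇-rule on 3 via w1Rw0]
5. c, w1   [¬◇-rule on 3 via w1Rw1]
Accessibility: w0Rw0, w0Rw1, w1Rw0, w1Rw1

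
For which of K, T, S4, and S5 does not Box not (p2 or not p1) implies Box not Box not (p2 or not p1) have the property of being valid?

S5

S5-tableau for the negation not (not Box not (p2 or not p1) implies Box not Box not (p2 or not p1)):
1. not (not Box not (p2 or not p1) implies Box not Box not (p2 or not p1)), u
2. not Box not (p2 or not p1), u
3. not Box not Box not (p2 or not p1), u
4. p2 or not p1, v
5. not p1, v
6. Box not (p2 or not p1), w
7. not (p2 or not p1), u
8. not p2, u
9. p1, u
10. not (p2 or not p1), v
11. not p2, v
12. p1, v
Accessibility: uRu, uRv, uRw, vRu, vRv, vRw, wRu, wRv, wRw
Branch closes: p1 and not p1 both at v.
Every branch closes (one shown): valid in S5.
S4-tableau for the negation not (not Box not (p2 or not p1) implies Box not Box not (p2 or not p1)):
1. not (not Box not (p2 or not p1) implies Box not Box not (p2 or not p1)), u
2. not Box not (p2 or not p1), u
3. not Box not Box not (p2 or not p1), u
4. p2 or not p1, v
5. not p1, v
6. Box not (p2 or not p1), w
7. not (p2 or not p1), w
8. not p2, w
9. p1, w
Accessibility: uRu, uRv, uRw, vRv, wRw
Complete open branch: countermodel on an S4-frame, so not valid in S4, nor in K, T (the same frame is also a K-frame and a T-frame).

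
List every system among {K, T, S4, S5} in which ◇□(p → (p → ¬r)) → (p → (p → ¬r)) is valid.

S5

S4-tableau for the negation ¬(◇□(p → (p → ¬r)) → (p → (p → ¬r))):
1. ¬(◇□(p → (p → ¬r)) → (p → (p → ¬r))), u
2. ◇□(p → (p → ¬r)), u   [¬→-rule on 1]
3. ¬(p → (p → ¬r)), u   [¬→-rule on 1]
4. p, u   [¬→-rule on 3]
5. ¬(p → ¬r), u   [¬→-rule on 3]
6. r, u   [¬→-rule on 5]
7. □(p → (p → ¬r)), v   [◇-rule on 2: fresh world v, uRv]
8. p → (p → ¬r), v   [□-rule on 7 via vRv]
9. p → ¬r, v   [→-rule on 8 (branches; this branch)]
10. ¬r, v   [→-rule on 9 (branches; this branch)]
Accessibility: uRu, uRv, vRv
Complete open branch: countermodel on an S4-frame, so not valid in S4, nor in K, T (the same frame is also a K-frame and a T-frame).
S5-tableau for the negation ¬(◇□(p → (p → ¬r)) → (p → (p → ¬r))):
1. ¬(◇□(p → (p → ¬r)) → (p → (p → ¬r))), u
2. ◇□(p → (p → ¬r)), u   [¬→-rule on 1]
3. ¬(p → (p → ¬r)), u   [¬→-rule on 1]
4. p, u   [¬→-rule on 3]
5. ¬(p → ¬r), u   [¬→-rule on 3]
6. r, u   [¬→-rule on 5]
7. □(p → (p → ¬r)), v   [◇-rule on 2: fresh world v, uRv]
8. p → (p → ¬r), u   [□-rule on 7 via vRu]
9. p → (p → ¬r), v   [□-rule on 7 via vRv]
10. p → ¬r, u   [→-rule on 8 (branches; this branch)]
11. p → ¬r, v   [→-rule on 9 (branches; this branch)]
12. ¬r, u   [→-rule on 10 (branches; this branch)]
Accessibility: uRu, uRv, vRu, vRv
Branch closes: r and ¬r both at u.
Every branch closes (one shown): valid in S5.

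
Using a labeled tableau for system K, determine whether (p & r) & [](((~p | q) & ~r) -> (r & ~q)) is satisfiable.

Satisfiable (open branch found)

1. (p & r) & [](((~p | q) & ~r) -> (r & ~q)), u
2. p & r, u   [&-rule on 1]
3. [](((~p | q) & ~r) -> (r & ~q)), u   [&-rule on 1]
4. p, u   [&-rule on 2]
5. r, u   [&-rule on 2]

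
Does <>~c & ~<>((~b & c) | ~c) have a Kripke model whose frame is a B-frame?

No, unsatisfiable

1. <>~c & ~<>((~b & c) | ~c), u
2. <>~c, u   [&-rule on 1]
3. ~<>((~b & c) | ~c), u   [&-rule on 1]
4. ~((~b & c) | ~c), u   [~<>-rule on 3 via uRu]
5. ~(~b & c), u   [~|-rule on 4]
6. c, u   [~|-rule on 4]
7. b, u   [~&-rule on 5 (branches; this branch)]
8. ~c, v   [<>-rule on 2: fresh world v, uRv]
9. ~((~b & c) | ~c), v   [~<>-rule on 3 via uRv]
10. ~(~b & c), v   [~|-rule on 9]
11. c, v   [~|-rule on 9]
Accessibility: uRu, uRv, vRu, vRv
Branch closes: c and ~c both at v.
All branches of the tableau close; one closing branch shown above.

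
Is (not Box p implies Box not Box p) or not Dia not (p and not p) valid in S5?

Valid

Tableau for the negation not ((not Box p implies Box not Box p) or not Dia not (p and not p)):
1. not ((not Box p implies Box not Box p) or not Dia not (p and not p)), w0
2. not (not Box p implies Box not Box p), w0
3. Dia not (p and not p), w0
4. not Box p, w0
5. not Box not Box p, w0
6. not (p and not p), w1
7. p, w1
8. not p, w2
9. Box p, w3
10. p, w0
11. p, w2
Accessibility: w0Rw0, w0Rw1, w0Rw2, w0Rw3, w1Rw0, w1Rw1, w1Rw2, w1Rw3, w2Rw0, w2Rw1, w2Rw2, w2Rw3, w3Rw0, w3Rw1, w3Rw2, w3Rw3
Branch closes: p and not p both at w2.
Every branch of the negation's tableau closes; the branch above is one of them.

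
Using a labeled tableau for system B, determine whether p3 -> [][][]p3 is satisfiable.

1. p3 -> [][][]p3, u
2. [][][]p3, u
3. [][]p3, u
4. []p3, u
5. p3, u
Accessibility: uRu

Yes, satisfiable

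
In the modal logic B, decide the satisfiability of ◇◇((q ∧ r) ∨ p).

1. ◇◇((q ∧ r) ∨ p), u
2. ◇((q ∧ r) ∨ p), v   [◇-rule on 1: fresh world v, uRv]
3. (q ∧ r) ∨ p, w   [◇-rule on 2: fresh world w, vRw]
4. p, w   [∨-rule on 3 (branches; this branch)]
Accessibility: uRu, uRv, vRu, vRv, vRw, wRv, wRw

Satisfiable (open branch found)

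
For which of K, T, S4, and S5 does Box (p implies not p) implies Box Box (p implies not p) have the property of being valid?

S4-tableau for the negation not (Box (p implies not p) implies Box Box (p implies not p)):
1. not (Box (p implies not p) implies Box Box (p implies not p)), u
2. Box (p implies not p), u
3. not Box Box (p implies not p), u
4. p implies not p, u
5. not p, u
6. not Box (p implies not p), v
7. p implies not p, v
8. not p, v
9. not (p implies not p), w
10. p, w
11. p implies not p, w
12. not p, w
Accessibility: uRu, uRv, uRw, vRv, vRw, wRw
Branch closes: p and not p both at w.
Every branch closes (one shown): valid in S4, hence also in S5 (every theorem of S4 is a theorem of S5).
T-tableau for the negation not (Box (p implies not p) implies Box Box (p implies not p)):
1. not (Box (p implies not p) implies Box Box (p implies not p)), u
2. Box (p implies not p), u
3. not Box Box (p implies not p), u
4. p implies not p, u
5. not p, u
6. not Box (p implies not p), v
7. p implies not p, v
8. not p, v
9. not (p implies not p), w
10. p, w
Accessibility: uRu, uRv, vRv, vRw, wRw
Complete open branch: countermodel on a T-frame, so not valid in T, nor in K (the same frame is also a K-frame).

S4, S5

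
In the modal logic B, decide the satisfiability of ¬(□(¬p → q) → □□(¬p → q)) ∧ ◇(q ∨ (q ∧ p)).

1. ¬(□(¬p → q) → □□(¬p → q)) ∧ ◇(q ∨ (q ∧ p)), 0
2. ¬(□(¬p → q) → □□(¬p → q)), 0
3. ◇(q ∨ (q ∧ p)), 0
4. □(¬p → q), 0
5. ¬□□(¬p → q), 0
6. ¬p → q, 0
7. q, 0
8. q ∨ (q ∧ p), 1
9. ¬p → q, 1
10. q ∧ p, 1
11. q, 1
12. p, 1
13. ¬□(¬p → q), 2
14. ¬p → q, 2
15. q, 2
16. ¬(¬p → q), 3
17. ¬p, 3
18. ¬q, 3
Accessibility: 0R0, 0R1, 0R2, 1R0, 1R1, 2R0, 2R2, 2R3, 3R2, 3R3

Yes, satisfiable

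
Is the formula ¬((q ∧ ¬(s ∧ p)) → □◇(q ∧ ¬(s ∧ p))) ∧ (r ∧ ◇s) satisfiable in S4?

1. ¬((q ∧ ¬(s ∧ p)) → □◇(q ∧ ¬(s ∧ p))) ∧ (r ∧ ◇s), 0
2. ¬((q ∧ ¬(s ∧ p)) → □◇(q ∧ ¬(s ∧ p))), 0   [∧-rule on 1]
3. r ∧ ◇s, 0   [∧-rule on 1]
4. q ∧ ¬(s ∧ p), 0   [¬→-rule on 2]
5. ¬□◇(q ∧ ¬(s ∧ p)), 0   [¬→-rule on 2]
6. r, 0   [∧-rule on 3]
7. ◇s, 0   [∧-rule on 3]
8. q, 0   [∧-rule on 4]
9. ¬(s ∧ p), 0   [∧-rule on 4]
10. ¬p, 0   [¬∧-rule on 9 (branches; this branch)]
11. ¬◇(q ∧ ¬(s ∧ p)), 1   [¬□-rule on 5: fresh world 1, 0R1]
12. ¬(q ∧ ¬(s ∧ p)), 1   [¬◇-rule on 11 via 1R1]
13. s ∧ p, 1   [¬∧-rule on 12 (branches; this branch)]
14. s, 1   [∧-rule on 13]
15. p, 1   [∧-rule on 13]
16. s, 2   [◇-rule on 7: fresh world 2, 0R2]
Accessibility: 0R0, 0R1, 0R2, 1R1, 2R2

Satisfiable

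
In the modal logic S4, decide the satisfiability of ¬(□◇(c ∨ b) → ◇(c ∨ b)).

Unsatisfiable

1. ¬(□◇(c ∨ b) → ◇(c ∨ b)), w0
2. □◇(c ∨ b), w0
3. ¬◇(c ∨ b), w0
4. ◇(c ∨ b), w0
5. ¬(c ∨ b), w0
6. ¬c, w0
7. ¬b, w0
8. c ∨ b, w1
9. ◇(c ∨ b), w1
10. ¬(c ∨ b), w1
11. ¬c, w1
12. ¬b, w1
13. b, w1
Accessibility: w0Rw0, w0Rw1, w1Rw1
Branch closes: b and ¬b both at w1.
Every branch closes; the branch above is one of them.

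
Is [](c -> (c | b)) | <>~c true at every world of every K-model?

Tableau for the negation ~([](c -> (c | b)) | <>~c):
1. ~([](c -> (c | b)) | <>~c), 0
2. ~[](c -> (c | b)), 0   [~|-rule on 1]
3. ~<>~c, 0   [~|-rule on 1]
4. ~(c -> (c | b)), 1   [~[]-rule on 2: fresh world 1, 0R1]
5. c, 1   [~->-rule on 4]
6. ~(c | b), 1   [~->-rule on 4]
7. ~c, 1   [~|-rule on 6]
8. ~b, 1   [~|-rule on 6]
Accessibility: 0R1
Branch closes: c and ~c both at 1.
Every branch of the negation's tableau closes; the branch above is one of them.

Yes, valid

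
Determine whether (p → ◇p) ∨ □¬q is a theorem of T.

Yes, valid

Tableau for the negation ¬((p → ◇p) ∨ □¬q):
1. ¬((p → ◇p) ∨ □¬q), 0
2. ¬(p → ◇p), 0
3. ¬□¬q, 0
4. p, 0
5. ¬◇p, 0
6. ¬p, 0
Accessibility: 0R0
Branch closes: p and ¬p both at 0.
Every branch of the negation's tableau closes; the branch above is one of them.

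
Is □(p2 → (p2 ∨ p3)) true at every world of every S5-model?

Tableau for the negation ¬□(p2 → (p2 ∨ p3)):
1. ¬□(p2 → (p2 ∨ p3)), w0
2. ¬(p2 → (p2 ∨ p3)), w1   [¬□-rule on 1: fresh world w1, w0Rw1]
3. p2, w1   [¬→-rule on 2]
4. ¬(p2 ∨ p3), w1   [¬→-rule on 2]
5. ¬p2, w1   [¬∨-rule on 4]
6. ¬p3, w1   [¬∨-rule on 4]
Accessibility: w0Rw0, w0Rw1, w1Rw0, w1Rw1
Branch closes: p2 and ¬p2 both at w1.
Every branch of the negation's tableau closes; the branch above is one of them.

Valid in S5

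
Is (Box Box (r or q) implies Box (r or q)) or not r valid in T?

Valid

Tableau for the negation not ((Box Box (r or q) implies Box (r or q)) or not r):
1. not ((Box Box (r or q) implies Box (r or q)) or not r), 0
2. not (Box Box (r or q) implies Box (r or q)), 0
3. r, 0
4. Box Box (r or q), 0
5. not Box (r or q), 0
6. Box (r or q), 0
7. r or q, 0
8. q, 0
9. not (r or q), 1
10. not r, 1
11. not q, 1
12. Box (r or q), 1
13. r or q, 1
14. q, 1
Accessibility: 0R0, 0R1, 1R1
Branch closes: q and not q both at 1.
Every branch of the negation's tableau closes; the branch above is one of them.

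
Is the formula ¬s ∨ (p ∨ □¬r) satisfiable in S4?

1. ¬s ∨ (p ∨ □¬r), u
2. p ∨ □¬r, u
3. □¬r, u
4. ¬r, u
Accessibility: uRu

Satisfiable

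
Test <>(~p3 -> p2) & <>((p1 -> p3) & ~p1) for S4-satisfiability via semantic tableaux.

Satisfiable

1. <>(~p3 -> p2) & <>((p1 -> p3) & ~p1), u
2. <>(~p3 -> p2), u   [&-rule on 1]
3. <>((p1 -> p3) & ~p1), u   [&-rule on 1]
4. ~p3 -> p2, v   [<>-rule on 2: fresh world v, uRv]
5. p2, v   [->-rule on 4 (branches; this branch)]
6. (p1 -> p3) & ~p1, w   [<>-rule on 3: fresh world w, uRw]
7. p1 -> p3, w   [&-rule on 6]
8. ~p1, w   [&-rule on 6]
9. p3, w   [->-rule on 7 (branches; this branch)]
Accessibility: uRu, uRv, uRw, vRv, wRw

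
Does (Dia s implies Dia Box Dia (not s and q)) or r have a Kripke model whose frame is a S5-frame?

Satisfiable (open branch found)

1. (Dia s implies Dia Box Dia (not s and q)) or r, w0
2. r, w0
Accessibility: w0Rw0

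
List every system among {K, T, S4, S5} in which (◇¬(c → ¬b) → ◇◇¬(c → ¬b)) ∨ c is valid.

T, S4, S5

K-tableau for the negation ¬((◇¬(c → ¬b) → ◇◇¬(c → ¬b)) ∨ c):
1. ¬((◇¬(c → ¬b) → ◇◇¬(c → ¬b)) ∨ c), u
2. ¬(◇¬(c → ¬b) → ◇◇¬(c → ¬b)), u
3. ¬c, u
4. ◇¬(c → ¬b), u
5. ¬◇◇¬(c → ¬b), u
6. ¬(c → ¬b), v
7. c, v
8. b, v
9. ¬◇¬(c → ¬b), v
Accessibility: uRv
Complete open branch: countermodel on a K-frame, so not valid in K.
T-tableau for the negation ¬((◇¬(c → ¬b) → ◇◇¬(c → ¬b)) ∨ c):
1. ¬((◇¬(c → ¬b) → ◇◇¬(c → ¬b)) ∨ c), u
2. ¬(◇¬(c → ¬b) → ◇◇¬(c → ¬b)), u
3. ¬c, u
4. ◇¬(c → ¬b), u
5. ¬◇◇¬(c → ¬b), u
6. ¬◇¬(c → ¬b), u
7. c → ¬b, u
8. ¬b, u
9. ¬(c → ¬b), v
10. c, v
11. b, v
12. ¬◇¬(c → ¬b), v
13. c → ¬b, v
14. ¬b, v
Accessibility: uRu, uRv, vRv
Branch closes: b and ¬b both at v.
Every branch closes (one shown): valid in T, hence also in S4, S5 (every theorem of T is a theorem of S4 and S5).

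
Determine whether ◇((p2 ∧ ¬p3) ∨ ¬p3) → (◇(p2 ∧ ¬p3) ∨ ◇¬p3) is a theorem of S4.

Valid

Tableau for the negation ¬(◇((p2 ∧ ¬p3) ∨ ¬p3) → (◇(p2 ∧ ¬p3) ∨ ◇¬p3)):
1. ¬(◇((p2 ∧ ¬p3) ∨ ¬p3) → (◇(p2 ∧ ¬p3) ∨ ◇¬p3)), u
2. ◇((p2 ∧ ¬p3) ∨ ¬p3), u
3. ¬(◇(p2 ∧ ¬p3) ∨ ◇¬p3), u
4. ¬◇(p2 ∧ ¬p3), u
5. ¬◇¬p3, u
6. ¬(p2 ∧ ¬p3), u
7. p3, u
8. (p2 ∧ ¬p3) ∨ ¬p3, v
9. ¬(p2 ∧ ¬p3), v
10. p3, v
11. p2 ∧ ¬p3, v
12. p2, v
13. ¬p3, v
Accessibility: uRu, uRv, vRv
Branch closes: p3 and ¬p3 both at v.
Every branch of the negation's tableau closes; the branch above is one of them.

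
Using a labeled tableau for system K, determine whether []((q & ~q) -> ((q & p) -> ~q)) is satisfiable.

1. []((q & ~q) -> ((q & p) -> ~q)), w0

Satisfiable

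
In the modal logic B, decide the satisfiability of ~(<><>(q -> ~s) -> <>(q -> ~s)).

Satisfiable (open branch found)

1. ~(<><>(q -> ~s) -> <>(q -> ~s)), 0
2. <><>(q -> ~s), 0   [~->-rule on 1]
3. ~<>(q -> ~s), 0   [~->-rule on 1]
4. ~(q -> ~s), 0   [~<>-rule on 3 via 0R0]
5. q, 0   [~->-rule on 4]
6. s, 0   [~->-rule on 4]
7. <>(q -> ~s), 1   [<>-rule on 2: fresh world 1, 0R1]
8. ~(q -> ~s), 1   [~<>-rule on 3 via 0R1]
9. q, 1   [~->-rule on 8]
10. s, 1   [~->-rule on 8]
11. q -> ~s, 2   [<>-rule on 7: fresh world 2, 1R2]
12. ~s, 2   [->-rule on 11 (branches; this branch)]
Accessibility: 0R0, 0R1, 1R0, 1R1, 1R2, 2R1, 2R2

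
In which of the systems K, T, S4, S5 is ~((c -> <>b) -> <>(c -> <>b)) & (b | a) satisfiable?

T-tableau for the formula:
1. ~((c -> <>b) -> <>(c -> <>b)) & (b | a), u
2. ~((c -> <>b) -> <>(c -> <>b)), u   [&-rule on 1]
3. b | a, u   [&-rule on 1]
4. c -> <>b, u   [~->-rule on 2]
5. ~<>(c -> <>b), u   [~->-rule on 2]
6. ~(c -> <>b), u   [~<>-rule on 5 via uRu]
7. c, u   [~->-rule on 6]
8. ~<>b, u   [~->-rule on 6]
9. ~b, u   [~<>-rule on 8 via uRu]
10. a, u   [|-rule on 3 (branches; this branch)]
11. <>b, u   [->-rule on 4 (branches; this branch)]
12. b, v   [<>-rule on 11: fresh world v, uRv]
13. ~(c -> <>b), v   [~<>-rule on 5 via uRv]
14. c, v   [~->-rule on 13]
15. ~<>b, v   [~->-rule on 13]
16. ~b, v   [~<>-rule on 8 via uRv]
Accessibility: uRu, uRv, vRv
Branch closes: b and ~b both at v.
Every branch closes (one shown): unsatisfiable in T, hence also in S4, S5 (every S4/S5-frame is a T-frame).
K-tableau for the formula:
1. ~((c -> <>b) -> <>(c -> <>b)) & (b | a), u
2. ~((c -> <>b) -> <>(c -> <>b)), u   [&-rule on 1]
3. b | a, u   [&-rule on 1]
4. c -> <>b, u   [~->-rule on 2]
5. ~<>(c -> <>b), u   [~->-rule on 2]
6. a, u   [|-rule on 3 (branches; this branch)]
7. <>b, u   [->-rule on 4 (branches; this branch)]
8. b, v   [<>-rule on 7: fresh world v, uRv]
9. ~(c -> <>b), v   [~<>-rule on 5 via uRv]
10. c, v   [~->-rule on 9]
11. ~<>b, v   [~->-rule on 9]
Accessibility: uRv
Complete open branch: satisfiable in K.

K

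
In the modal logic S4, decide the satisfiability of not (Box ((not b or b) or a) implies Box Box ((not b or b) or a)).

Unsatisfiable

1. not (Box ((not b or b) or a) implies Box Box ((not b or b) or a)), w0
2. Box ((not b or b) or a), w0   [neg-implies-rule on 1]
3. not Box Box ((not b or b) or a), w0   [neg-implies-rule on 1]
4. (not b or b) or a, w0   [Box-rule on 2 via w0Rw0]
5. not b or b, w0   [or-rule on 4 (branches; this branch)]
6. b, w0   [or-rule on 5 (branches; this branch)]
7. not Box ((not b or b) or a), w1   [neg-Box-rule on 3: fresh world w1, w0Rw1]
8. (not b or b) or a, w1   [Box-rule on 2 via w0Rw1]
9. not b or b, w1   [or-rule on 8 (branches; this branch)]
10. b, w1   [or-rule on 9 (branches; this branch)]
11. not ((not b or b) or a), w2   [neg-Box-rule on 7: fresh world w2, w1Rw2]
12. not (not b or b), w2   [neg-or-rule on 11]
13. not a, w2   [neg-or-rule on 11]
14. b, w2   [neg-or-rule on 12]
15. not b, w2   [neg-or-rule on 12]
Accessibility: w0Rw0, w0Rw1, w0Rw2, w1Rw1, w1Rw2, w2Rw2
Branch closes: b and not b both at w2.
(One branch shown.) All branches close.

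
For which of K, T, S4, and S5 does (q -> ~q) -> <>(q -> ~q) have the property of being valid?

K-tableau for the negation ~((q -> ~q) -> <>(q -> ~q)):
1. ~((q -> ~q) -> <>(q -> ~q)), w0
2. q -> ~q, w0   [~->-rule on 1]
3. ~<>(q -> ~q), w0   [~->-rule on 1]
4. ~q, w0   [->-rule on 2 (branches; this branch)]
Complete open branch: countermodel on a K-frame, so not valid in K.
T-tableau for the negation ~((q -> ~q) -> <>(q -> ~q)):
1. ~((q -> ~q) -> <>(q -> ~q)), w0
2. q -> ~q, w0   [~->-rule on 1]
3. ~<>(q -> ~q), w0   [~->-rule on 1]
4. ~(q -> ~q), w0   [~<>-rule on 3 via w0Rw0]
5. q, w0   [~->-rule on 4]
6. ~q, w0   [->-rule on 2 (branches; this branch)]
Accessibility: w0Rw0
Branch closes: q and ~q both at w0.
Every branch closes (one shown): valid in T, hence also in S4, S5 (every theorem of T is a theorem of S4 and S5).

T, S4, S5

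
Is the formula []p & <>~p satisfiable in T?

1. []p & <>~p, 0
2. []p, 0
3. <>~p, 0
4. p, 0
5. ~p, 1
6. p, 1
Accessibility: 0R0, 0R1, 1R1
Branch closes: p and ~p both at 1.
(One branch shown.) All branches close.

Unsatisfiable (every branch closes)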